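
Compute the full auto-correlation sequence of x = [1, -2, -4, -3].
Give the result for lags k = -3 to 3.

r_xx[k] = sum_m x[m]*x[m+k], indexed from 0, for k = -3 to 3:
  r_xx[-3] = x[3]*x[0] = -3
  r_xx[-2] = x[2]*x[0] + x[3]*x[1] = 2
  r_xx[-1] = x[1]*x[0] + x[2]*x[1] + x[3]*x[2] = 18
  r_xx[0] = x[0]*x[0] + x[1]*x[1] + x[2]*x[2] + x[3]*x[3] = 30
  r_xx[1] = x[0]*x[1] + x[1]*x[2] + x[2]*x[3] = 18
  r_xx[2] = x[0]*x[2] + x[1]*x[3] = 2
  r_xx[3] = x[0]*x[3] = -3
r_xx = [-3, 2, 18, 30, 18, 2, -3]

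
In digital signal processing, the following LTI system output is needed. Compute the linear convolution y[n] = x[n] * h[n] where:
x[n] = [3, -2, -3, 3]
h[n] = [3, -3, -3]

y[n] = sum_k x[k]*h[n-k]. Output length = len(x) + len(h) - 1 = 4 + 3 - 1 = 6.
y[0] = 3*3 = 9
y[1] = -2*3 + 3*-3 = -15
y[2] = -3*3 + -2*-3 + 3*-3 = -12
y[3] = 3*3 + -3*-3 + -2*-3 = 24
y[4] = 3*-3 + -3*-3 = 0
y[5] = 3*-3 = -9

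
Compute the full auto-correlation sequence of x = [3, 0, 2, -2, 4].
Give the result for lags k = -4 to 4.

r_xx[k] = sum_m x[m]*x[m+k], indexed from 0, for k = -4 to 4:
  r_xx[-4] = x[4]*x[0] = 12
  r_xx[-3] = x[3]*x[0] + x[4]*x[1] = -6
  r_xx[-2] = x[2]*x[0] + x[3]*x[1] + x[4]*x[2] = 14
  r_xx[-1] = x[1]*x[0] + x[2]*x[1] + x[3]*x[2] + x[4]*x[3] = -12
  r_xx[0] = x[0]*x[0] + x[1]*x[1] + x[2]*x[2] + x[3]*x[3] + x[4]*x[4] = 33
  r_xx[1] = x[0]*x[1] + x[1]*x[2] + x[2]*x[3] + x[3]*x[4] = -12
  r_xx[2] = x[0]*x[2] + x[1]*x[3] + x[2]*x[4] = 14
  r_xx[3] = x[0]*x[3] + x[1]*x[4] = -6
  r_xx[4] = x[0]*x[4] = 12
r_xx = [12, -6, 14, -12, 33, -12, 14, -6, 12]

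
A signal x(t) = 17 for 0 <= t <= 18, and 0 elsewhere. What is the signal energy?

Energy = integral of |x(t)|^2 dt over the signal duration
= 17^2 * 18 = 289 * 18 = 5202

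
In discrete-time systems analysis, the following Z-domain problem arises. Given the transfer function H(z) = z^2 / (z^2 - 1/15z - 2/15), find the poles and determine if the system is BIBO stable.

Poles are roots of the denominator: z^2 - 1/15z - 2/15 = 0.
Quadratic formula: z = [-(-1/15) +/- sqrt((-1/15)^2 - 4*(-2/15))] / 2
Discriminant = 1/225 + 8/15 = 121/225; sqrt = 11/15.
z = (1/15 +/- 11/15) / 2 => z = 2/5 or z = -1/3.
|p1| = 1/3, |p2| = 2/5.
For BIBO stability, all poles must lie inside the unit circle (|p| < 1).
System is STABLE since both |p| < 1.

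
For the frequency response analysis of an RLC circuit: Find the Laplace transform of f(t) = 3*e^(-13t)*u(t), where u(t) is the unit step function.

Standard Laplace transform pair:
e^(-at)*u(t) <-> 1/(s+a)
With a = 13: L{3*e^(-13t)*u(t)} = 3/(s+13), ROC: Re(s) > -13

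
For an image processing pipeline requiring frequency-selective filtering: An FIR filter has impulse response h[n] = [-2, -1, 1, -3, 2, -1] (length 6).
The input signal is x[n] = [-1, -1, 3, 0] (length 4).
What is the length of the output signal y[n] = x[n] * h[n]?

For linear convolution, the output length is:
len(y) = len(x) + len(h) - 1 = 4 + 6 - 1 = 9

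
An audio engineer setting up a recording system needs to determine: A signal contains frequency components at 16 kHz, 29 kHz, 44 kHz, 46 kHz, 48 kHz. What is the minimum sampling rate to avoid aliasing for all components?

The highest frequency component is f_max = 48 kHz.
Nyquist rate = 2 * f_max = 2 * 48 kHz = 96 kHz.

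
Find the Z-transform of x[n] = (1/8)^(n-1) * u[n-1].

Time-shifting property: if X(z) = Z{x[n]}, then Z{x[n-d]} = z^(-d) * X(z)
X(z) = z/(z - 1/8) for x[n] = (1/8)^n * u[n]
Z{x[n-1]} = z^(-1) * z/(z - 1/8) = 1/(z - 1/8)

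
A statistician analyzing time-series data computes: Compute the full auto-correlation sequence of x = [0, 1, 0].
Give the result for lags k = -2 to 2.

r_xx[k] = sum_m x[m]*x[m+k], indexed from 0, for k = -2 to 2:
  r_xx[-2] = x[2]*x[0] = 0
  r_xx[-1] = x[1]*x[0] + x[2]*x[1] = 0
  r_xx[0] = x[0]*x[0] + x[1]*x[1] + x[2]*x[2] = 1
  r_xx[1] = x[0]*x[1] + x[1]*x[2] = 0
  r_xx[2] = x[0]*x[2] = 0
r_xx = [0, 0, 1, 0, 0]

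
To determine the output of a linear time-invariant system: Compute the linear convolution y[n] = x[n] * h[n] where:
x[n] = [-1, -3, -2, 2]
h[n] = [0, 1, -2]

y[n] = sum_k x[k]*h[n-k]. Output length = len(x) + len(h) - 1 = 4 + 3 - 1 = 6.
y[0] = -1*0 = 0
y[1] = -3*0 + -1*1 = -1
y[2] = -2*0 + -3*1 + -1*-2 = -1
y[3] = 2*0 + -2*1 + -3*-2 = 4
y[4] = 2*1 + -2*-2 = 6
y[5] = 2*-2 = -4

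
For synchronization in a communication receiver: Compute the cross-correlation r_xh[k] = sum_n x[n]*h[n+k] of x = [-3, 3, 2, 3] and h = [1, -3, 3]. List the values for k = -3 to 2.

Both sequences indexed from 0 and zero outside their support.
Lags with overlap: k = -3 to 2.
  r_xh[-3] = x[3]*h[0] = 3
  r_xh[-2] = x[2]*h[0] + x[3]*h[1] = -7
  r_xh[-1] = x[1]*h[0] + x[2]*h[1] + x[3]*h[2] = 6
  r_xh[0] = x[0]*h[0] + x[1]*h[1] + x[2]*h[2] = -6
  r_xh[1] = x[0]*h[1] + x[1]*h[2] = 18
  r_xh[2] = x[0]*h[2] = -9
r_xh = [3, -7, 6, -6, 18, -9] (for k = -3, ..., 2)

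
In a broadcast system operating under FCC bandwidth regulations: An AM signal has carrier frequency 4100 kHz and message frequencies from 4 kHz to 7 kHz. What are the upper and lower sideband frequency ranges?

Upper sideband (USB) = fc + [fm_low, fm_high] = 4100 + [4, 7] = [4104, 4107] kHz
Lower sideband (LSB) = fc - [fm_high, fm_low] = 4100 - [7, 4] = [4093, 4096] kHz
Total occupied spectrum: 4093 kHz to 4107 kHz (plus carrier at 4100 kHz)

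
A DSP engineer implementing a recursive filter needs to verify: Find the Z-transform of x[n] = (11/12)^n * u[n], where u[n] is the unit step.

The Z-transform of a^n * u[n] is z/(z-a) for |z| > |a|.
Here a = 11/12, so X(z) = z/(z - (11/12)) = 12z/(12z - 11)
ROC: |z| > 11/12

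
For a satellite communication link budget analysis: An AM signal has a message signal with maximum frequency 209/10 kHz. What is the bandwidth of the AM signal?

In AM (double-sideband), the bandwidth is twice the message frequency.
BW = 2 * f_m = 2 * 209/10 kHz = 209/5 kHz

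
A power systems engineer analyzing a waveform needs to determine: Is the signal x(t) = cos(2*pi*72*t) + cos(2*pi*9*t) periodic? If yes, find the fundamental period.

f1 = 72 Hz, f2 = 9 Hz
Period T1 = 1/72, T2 = 1/9
Ratio T1/T2 = 9/72, which is rational.
The signal is periodic with fundamental period T = 1/GCD(72,9) = 1/9 s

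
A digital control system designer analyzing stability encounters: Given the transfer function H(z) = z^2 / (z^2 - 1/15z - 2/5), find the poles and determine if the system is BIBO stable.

Poles are roots of the denominator: z^2 - 1/15z - 2/5 = 0.
Quadratic formula: z = [-(-1/15) +/- sqrt((-1/15)^2 - 4*(-2/5))] / 2
Discriminant = 1/225 + 8/5 = 361/225; sqrt = 19/15.
z = (1/15 +/- 19/15) / 2 => z = 2/3 or z = -3/5.
|p1| = 2/3, |p2| = 3/5.
For BIBO stability, all poles must lie inside the unit circle (|p| < 1).
System is STABLE since both |p| < 1.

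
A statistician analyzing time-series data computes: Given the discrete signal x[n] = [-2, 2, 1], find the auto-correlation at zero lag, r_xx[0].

The auto-correlation at zero lag r_xx[0] equals the signal energy.
r_xx[0] = sum of x[n]^2 = (-2)^2 + 2^2 + 1^2
= 4 + 4 + 1 = 9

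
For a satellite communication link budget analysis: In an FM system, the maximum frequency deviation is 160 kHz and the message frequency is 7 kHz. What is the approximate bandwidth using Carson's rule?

Carson's rule: BW = 2*(delta_f + f_m)
= 2*(160 + 7) kHz = 334 kHz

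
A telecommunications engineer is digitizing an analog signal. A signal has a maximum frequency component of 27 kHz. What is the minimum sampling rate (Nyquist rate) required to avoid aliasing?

By the Nyquist-Shannon sampling theorem,
the minimum sampling rate (Nyquist rate) must be at least 2 * f_max.
Nyquist rate = 2 * 27 kHz = 54 kHz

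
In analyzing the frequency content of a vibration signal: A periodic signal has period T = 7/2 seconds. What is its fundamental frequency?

The fundamental frequency is the reciprocal of the period.
f = 1/T = 1/(7/2) = 2/7 Hz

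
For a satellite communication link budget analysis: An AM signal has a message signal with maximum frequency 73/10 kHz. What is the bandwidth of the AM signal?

In AM (double-sideband), the bandwidth is twice the message frequency.
BW = 2 * f_m = 2 * 73/10 kHz = 73/5 kHz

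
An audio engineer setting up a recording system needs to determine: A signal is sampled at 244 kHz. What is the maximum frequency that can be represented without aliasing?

The maximum frequency that can be represented without aliasing
is the Nyquist frequency: f_max = f_s / 2 = 244 kHz / 2 = 122 kHz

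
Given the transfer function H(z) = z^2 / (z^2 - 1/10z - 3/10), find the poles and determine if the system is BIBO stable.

Poles are roots of the denominator: z^2 - 1/10z - 3/10 = 0.
Quadratic formula: z = [-(-1/10) +/- sqrt((-1/10)^2 - 4*(-3/10))] / 2
Discriminant = 1/100 + 6/5 = 121/100; sqrt = 11/10.
z = (1/10 +/- 11/10) / 2 => z = 3/5 or z = -1/2.
|p1| = 1/2, |p2| = 3/5.
For BIBO stability, all poles must lie inside the unit circle (|p| < 1).
System is STABLE since both |p| < 1.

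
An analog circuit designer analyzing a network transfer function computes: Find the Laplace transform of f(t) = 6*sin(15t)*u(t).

Standard pair: sin(wt)*u(t) <-> w/(s^2+w^2)
With w = 15: L{6*sin(15t)*u(t)} = 90/(s^2+225)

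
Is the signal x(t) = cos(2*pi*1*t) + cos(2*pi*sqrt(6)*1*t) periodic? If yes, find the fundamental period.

f1 = 1 Hz, f2 = 1*sqrt(6) Hz
Ratio f2/f1 = sqrt(6), which is irrational.
Since the frequency ratio is irrational, no common period exists.
The signal is not periodic.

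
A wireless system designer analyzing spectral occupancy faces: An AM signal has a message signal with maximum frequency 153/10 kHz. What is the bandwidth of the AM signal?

In AM (double-sideband), the bandwidth is twice the message frequency.
BW = 2 * f_m = 2 * 153/10 kHz = 153/5 kHz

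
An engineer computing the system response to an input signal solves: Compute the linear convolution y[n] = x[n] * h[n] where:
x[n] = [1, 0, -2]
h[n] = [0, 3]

y[n] = sum_k x[k]*h[n-k]. Output length = len(x) + len(h) - 1 = 3 + 2 - 1 = 4.
y[0] = 1*0 = 0
y[1] = 0*0 + 1*3 = 3
y[2] = -2*0 + 0*3 = 0
y[3] = -2*3 = -6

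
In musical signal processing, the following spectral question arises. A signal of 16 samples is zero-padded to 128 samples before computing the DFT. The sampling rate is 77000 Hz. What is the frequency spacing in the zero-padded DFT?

Original DFT: N = 16, resolution = f_s/N = 77000/16 = 9625/2 Hz
Zero-padded DFT: N = 128, resolution = f_s/N = 77000/128 = 9625/16 Hz
Zero-padding interpolates the spectrum (finer frequency grid)
but does NOT improve the true spectral resolution (ability to resolve close frequencies).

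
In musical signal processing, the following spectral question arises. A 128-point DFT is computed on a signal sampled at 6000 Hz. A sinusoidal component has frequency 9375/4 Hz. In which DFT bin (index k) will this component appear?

DFT frequency resolution = f_s/N = 6000/128 = 375/8 Hz
Bin index k = f_signal / resolution = 9375/4 / 375/8 = 50
The signal frequency 9375/4 Hz falls in DFT bin k = 50.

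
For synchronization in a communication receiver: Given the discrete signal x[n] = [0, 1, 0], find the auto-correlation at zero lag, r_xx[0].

The auto-correlation at zero lag r_xx[0] equals the signal energy.
r_xx[0] = sum of x[n]^2 = 0^2 + 1^2 + 0^2
= 0 + 1 + 0 = 1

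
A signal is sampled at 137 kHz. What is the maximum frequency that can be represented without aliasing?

The maximum frequency that can be represented without aliasing
is the Nyquist frequency: f_max = f_s / 2 = 137 kHz / 2 = 137/2 kHz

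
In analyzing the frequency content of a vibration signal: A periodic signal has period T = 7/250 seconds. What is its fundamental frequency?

The fundamental frequency is the reciprocal of the period.
f = 1/T = 1/(7/250) = 250/7 Hz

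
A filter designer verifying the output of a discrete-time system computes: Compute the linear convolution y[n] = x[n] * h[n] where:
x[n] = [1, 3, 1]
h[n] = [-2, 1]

y[n] = sum_k x[k]*h[n-k]. Output length = len(x) + len(h) - 1 = 3 + 2 - 1 = 4.
y[0] = 1*-2 = -2
y[1] = 3*-2 + 1*1 = -5
y[2] = 1*-2 + 3*1 = 1
y[3] = 1*1 = 1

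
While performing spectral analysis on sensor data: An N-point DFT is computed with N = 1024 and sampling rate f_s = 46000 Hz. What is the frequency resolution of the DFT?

DFT frequency resolution = f_s / N
= 46000 / 1024 = 2875/64 Hz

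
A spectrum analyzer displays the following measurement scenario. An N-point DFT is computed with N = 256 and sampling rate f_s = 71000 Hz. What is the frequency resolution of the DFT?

DFT frequency resolution = f_s / N
= 71000 / 256 = 8875/32 Hz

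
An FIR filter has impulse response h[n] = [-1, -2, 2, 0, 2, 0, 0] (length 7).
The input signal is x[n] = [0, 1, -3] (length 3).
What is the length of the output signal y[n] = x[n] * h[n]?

For linear convolution, the output length is:
len(y) = len(x) + len(h) - 1 = 3 + 7 - 1 = 9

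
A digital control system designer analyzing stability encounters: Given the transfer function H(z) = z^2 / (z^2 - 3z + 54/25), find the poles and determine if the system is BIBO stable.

Poles are roots of the denominator: z^2 - 3z + 54/25 = 0.
Quadratic formula: z = [-(-3) +/- sqrt((-3)^2 - 4*(54/25))] / 2
Discriminant = 9 - 216/25 = 9/25; sqrt = 3/5.
z = (3 +/- 3/5) / 2 => z = 9/5 or z = 6/5.
|p1| = 9/5, |p2| = 6/5.
For BIBO stability, all poles must lie inside the unit circle (|p| < 1).
System is UNSTABLE since at least one |p| >= 1.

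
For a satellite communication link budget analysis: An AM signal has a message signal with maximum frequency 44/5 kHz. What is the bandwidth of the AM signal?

In AM (double-sideband), the bandwidth is twice the message frequency.
BW = 2 * f_m = 2 * 44/5 kHz = 88/5 kHz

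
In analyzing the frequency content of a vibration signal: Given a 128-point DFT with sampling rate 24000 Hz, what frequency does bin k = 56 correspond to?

The frequency of DFT bin k is: f_k = k * f_s / N
f_56 = 56 * 24000 / 128 = 10500 Hz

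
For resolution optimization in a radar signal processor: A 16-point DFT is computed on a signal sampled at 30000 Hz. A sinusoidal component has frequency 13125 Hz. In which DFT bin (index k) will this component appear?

DFT frequency resolution = f_s/N = 30000/16 = 1875 Hz
Bin index k = f_signal / resolution = 13125 / 1875 = 7
The signal frequency 13125 Hz falls in DFT bin k = 7.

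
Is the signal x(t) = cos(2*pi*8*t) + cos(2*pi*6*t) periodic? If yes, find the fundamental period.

f1 = 8 Hz, f2 = 6 Hz
Period T1 = 1/8, T2 = 1/6
Ratio T1/T2 = 6/8, which is rational.
The signal is periodic with fundamental period T = 1/GCD(8,6) = 1/2 s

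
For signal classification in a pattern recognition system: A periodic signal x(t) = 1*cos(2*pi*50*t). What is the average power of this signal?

Average power of A*cos(wt) is A^2/2.
P = 1^2 / 2 = 1/2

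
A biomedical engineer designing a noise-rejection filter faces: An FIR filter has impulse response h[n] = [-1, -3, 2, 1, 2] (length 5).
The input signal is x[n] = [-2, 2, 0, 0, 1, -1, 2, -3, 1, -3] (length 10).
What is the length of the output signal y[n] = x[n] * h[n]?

For linear convolution, the output length is:
len(y) = len(x) + len(h) - 1 = 10 + 5 - 1 = 14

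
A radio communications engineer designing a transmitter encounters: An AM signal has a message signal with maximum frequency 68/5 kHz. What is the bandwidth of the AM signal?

In AM (double-sideband), the bandwidth is twice the message frequency.
BW = 2 * f_m = 2 * 68/5 kHz = 136/5 kHz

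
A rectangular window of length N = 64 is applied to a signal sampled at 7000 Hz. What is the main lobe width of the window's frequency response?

For a rectangular window of length N,
the main lobe width in frequency is 2*f_s/N.
= 2*7000/64 = 875/4 Hz
This determines the minimum frequency separation for resolving two sinusoids.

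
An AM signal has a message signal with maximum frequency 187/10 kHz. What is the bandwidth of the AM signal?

In AM (double-sideband), the bandwidth is twice the message frequency.
BW = 2 * f_m = 2 * 187/10 kHz = 187/5 kHz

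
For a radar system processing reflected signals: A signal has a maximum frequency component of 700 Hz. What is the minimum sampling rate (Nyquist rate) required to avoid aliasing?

By the Nyquist-Shannon sampling theorem,
the minimum sampling rate (Nyquist rate) must be at least 2 * f_max.
Nyquist rate = 2 * 700 Hz = 1400 Hz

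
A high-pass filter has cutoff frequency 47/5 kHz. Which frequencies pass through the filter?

A high-pass filter passes all frequencies above the cutoff frequency 47/5 kHz and attenuates lower frequencies.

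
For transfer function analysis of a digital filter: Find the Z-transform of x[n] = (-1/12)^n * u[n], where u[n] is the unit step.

The Z-transform of a^n * u[n] is z/(z-a) for |z| > |a|.
Here a = -1/12, so X(z) = z/(z - (-1/12)) = 12z/(12z + 1)
ROC: |z| > 1/12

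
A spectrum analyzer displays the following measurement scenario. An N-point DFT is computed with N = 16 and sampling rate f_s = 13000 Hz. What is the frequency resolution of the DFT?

DFT frequency resolution = f_s / N
= 13000 / 16 = 1625/2 Hz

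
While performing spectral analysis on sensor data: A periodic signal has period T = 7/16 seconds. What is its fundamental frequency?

The fundamental frequency is the reciprocal of the period.
f = 1/T = 1/(7/16) = 16/7 Hz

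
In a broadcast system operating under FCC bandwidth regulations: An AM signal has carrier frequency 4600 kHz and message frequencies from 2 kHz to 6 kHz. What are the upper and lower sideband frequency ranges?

Upper sideband (USB) = fc + [fm_low, fm_high] = 4600 + [2, 6] = [4602, 4606] kHz
Lower sideband (LSB) = fc - [fm_high, fm_low] = 4600 - [6, 2] = [4594, 4598] kHz
Total occupied spectrum: 4594 kHz to 4606 kHz (plus carrier at 4600 kHz)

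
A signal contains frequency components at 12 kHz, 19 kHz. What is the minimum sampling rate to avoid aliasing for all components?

The highest frequency component is f_max = 19 kHz.
Nyquist rate = 2 * f_max = 2 * 19 kHz = 38 kHz.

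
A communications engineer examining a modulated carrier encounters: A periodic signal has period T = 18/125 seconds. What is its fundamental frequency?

The fundamental frequency is the reciprocal of the period.
f = 1/T = 1/(18/125) = 125/18 Hz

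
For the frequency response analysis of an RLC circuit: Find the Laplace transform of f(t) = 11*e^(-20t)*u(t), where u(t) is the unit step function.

Standard Laplace transform pair:
e^(-at)*u(t) <-> 1/(s+a)
With a = 20: L{11*e^(-20t)*u(t)} = 11/(s+20), ROC: Re(s) > -20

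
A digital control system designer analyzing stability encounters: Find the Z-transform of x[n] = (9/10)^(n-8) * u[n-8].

Time-shifting property: if X(z) = Z{x[n]}, then Z{x[n-d]} = z^(-d) * X(z)
X(z) = z/(z - 9/10) for x[n] = (9/10)^n * u[n]
Z{x[n-8]} = z^(-8) * z/(z - 9/10) = z^(-7)/(z - 9/10)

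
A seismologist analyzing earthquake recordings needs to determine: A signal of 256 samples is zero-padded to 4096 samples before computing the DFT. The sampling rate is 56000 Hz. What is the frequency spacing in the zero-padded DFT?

Original DFT: N = 256, resolution = f_s/N = 56000/256 = 875/4 Hz
Zero-padded DFT: N = 4096, resolution = f_s/N = 56000/4096 = 875/64 Hz
Zero-padding interpolates the spectrum (finer frequency grid)
but does NOT improve the true spectral resolution (ability to resolve close frequencies).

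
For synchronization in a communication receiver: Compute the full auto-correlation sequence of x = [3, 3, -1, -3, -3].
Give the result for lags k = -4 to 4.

r_xx[k] = sum_m x[m]*x[m+k], indexed from 0, for k = -4 to 4:
  r_xx[-4] = x[4]*x[0] = -9
  r_xx[-3] = x[3]*x[0] + x[4]*x[1] = -18
  r_xx[-2] = x[2]*x[0] + x[3]*x[1] + x[4]*x[2] = -9
  r_xx[-1] = x[1]*x[0] + x[2]*x[1] + x[3]*x[2] + x[4]*x[3] = 18
  r_xx[0] = x[0]*x[0] + x[1]*x[1] + x[2]*x[2] + x[3]*x[3] + x[4]*x[4] = 37
  r_xx[1] = x[0]*x[1] + x[1]*x[2] + x[2]*x[3] + x[3]*x[4] = 18
  r_xx[2] = x[0]*x[2] + x[1]*x[3] + x[2]*x[4] = -9
  r_xx[3] = x[0]*x[3] + x[1]*x[4] = -18
  r_xx[4] = x[0]*x[4] = -9
r_xx = [-9, -18, -9, 18, 37, 18, -9, -18, -9]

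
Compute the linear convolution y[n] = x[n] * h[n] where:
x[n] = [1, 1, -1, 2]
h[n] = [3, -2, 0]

y[n] = sum_k x[k]*h[n-k]. Output length = len(x) + len(h) - 1 = 4 + 3 - 1 = 6.
y[0] = 1*3 = 3
y[1] = 1*3 + 1*-2 = 1
y[2] = -1*3 + 1*-2 + 1*0 = -5
y[3] = 2*3 + -1*-2 + 1*0 = 8
y[4] = 2*-2 + -1*0 = -4
y[5] = 2*0 = 0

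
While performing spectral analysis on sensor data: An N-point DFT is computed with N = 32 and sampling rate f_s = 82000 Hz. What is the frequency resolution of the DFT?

DFT frequency resolution = f_s / N
= 82000 / 32 = 5125/2 Hz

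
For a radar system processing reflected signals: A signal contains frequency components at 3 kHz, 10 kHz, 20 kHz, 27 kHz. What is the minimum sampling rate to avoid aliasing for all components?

The highest frequency component is f_max = 27 kHz.
Nyquist rate = 2 * f_max = 2 * 27 kHz = 54 kHz.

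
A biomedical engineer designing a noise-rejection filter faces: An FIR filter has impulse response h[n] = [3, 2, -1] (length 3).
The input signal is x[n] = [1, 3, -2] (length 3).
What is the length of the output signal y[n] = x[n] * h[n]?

For linear convolution, the output length is:
len(y) = len(x) + len(h) - 1 = 3 + 3 - 1 = 5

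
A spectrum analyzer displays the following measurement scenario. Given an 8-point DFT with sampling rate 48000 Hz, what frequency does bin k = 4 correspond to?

The frequency of DFT bin k is: f_k = k * f_s / N
f_4 = 4 * 48000 / 8 = 24000 Hz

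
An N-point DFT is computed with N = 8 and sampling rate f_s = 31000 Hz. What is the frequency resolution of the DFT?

DFT frequency resolution = f_s / N
= 31000 / 8 = 3875 Hz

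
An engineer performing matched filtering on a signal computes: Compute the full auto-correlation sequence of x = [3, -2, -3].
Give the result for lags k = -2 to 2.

r_xx[k] = sum_m x[m]*x[m+k], indexed from 0, for k = -2 to 2:
  r_xx[-2] = x[2]*x[0] = -9
  r_xx[-1] = x[1]*x[0] + x[2]*x[1] = 0
  r_xx[0] = x[0]*x[0] + x[1]*x[1] + x[2]*x[2] = 22
  r_xx[1] = x[0]*x[1] + x[1]*x[2] = 0
  r_xx[2] = x[0]*x[2] = -9
r_xx = [-9, 0, 22, 0, -9]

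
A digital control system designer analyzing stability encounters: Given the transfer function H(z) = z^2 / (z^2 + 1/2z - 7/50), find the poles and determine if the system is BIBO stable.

Poles are roots of the denominator: z^2 + 1/2z - 7/50 = 0.
Quadratic formula: z = [-(1/2) +/- sqrt((1/2)^2 - 4*(-7/50))] / 2
Discriminant = 1/4 + 14/25 = 81/100; sqrt = 9/10.
z = (-1/2 +/- 9/10) / 2 => z = 1/5 or z = -7/10.
|p1| = 7/10, |p2| = 1/5.
For BIBO stability, all poles must lie inside the unit circle (|p| < 1).
System is STABLE since both |p| < 1.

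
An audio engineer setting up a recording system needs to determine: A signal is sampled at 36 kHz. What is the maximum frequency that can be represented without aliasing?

The maximum frequency that can be represented without aliasing
is the Nyquist frequency: f_max = f_s / 2 = 36 kHz / 2 = 18 kHz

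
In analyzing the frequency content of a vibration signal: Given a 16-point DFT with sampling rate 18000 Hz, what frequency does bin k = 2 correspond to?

The frequency of DFT bin k is: f_k = k * f_s / N
f_2 = 2 * 18000 / 16 = 2250 Hz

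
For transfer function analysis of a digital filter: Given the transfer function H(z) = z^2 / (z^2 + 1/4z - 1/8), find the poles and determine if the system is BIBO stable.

Poles are roots of the denominator: z^2 + 1/4z - 1/8 = 0.
Quadratic formula: z = [-(1/4) +/- sqrt((1/4)^2 - 4*(-1/8))] / 2
Discriminant = 1/16 + 1/2 = 9/16; sqrt = 3/4.
z = (-1/4 +/- 3/4) / 2 => z = 1/4 or z = -1/2.
|p1| = 1/2, |p2| = 1/4.
For BIBO stability, all poles must lie inside the unit circle (|p| < 1).
System is STABLE since both |p| < 1.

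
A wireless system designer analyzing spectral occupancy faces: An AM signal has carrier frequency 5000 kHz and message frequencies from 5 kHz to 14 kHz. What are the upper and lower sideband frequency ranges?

Upper sideband (USB) = fc + [fm_low, fm_high] = 5000 + [5, 14] = [5005, 5014] kHz
Lower sideband (LSB) = fc - [fm_high, fm_low] = 5000 - [14, 5] = [4986, 4995] kHz
Total occupied spectrum: 4986 kHz to 5014 kHz (plus carrier at 5000 kHz)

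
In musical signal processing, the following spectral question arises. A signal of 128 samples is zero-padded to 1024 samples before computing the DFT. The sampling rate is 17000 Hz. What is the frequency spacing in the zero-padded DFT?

Original DFT: N = 128, resolution = f_s/N = 17000/128 = 2125/16 Hz
Zero-padded DFT: N = 1024, resolution = f_s/N = 17000/1024 = 2125/128 Hz
Zero-padding interpolates the spectrum (finer frequency grid)
but does NOT improve the true spectral resolution (ability to resolve close frequencies).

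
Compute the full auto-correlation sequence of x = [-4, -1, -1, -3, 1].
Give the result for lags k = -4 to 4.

r_xx[k] = sum_m x[m]*x[m+k], indexed from 0, for k = -4 to 4:
  r_xx[-4] = x[4]*x[0] = -4
  r_xx[-3] = x[3]*x[0] + x[4]*x[1] = 11
  r_xx[-2] = x[2]*x[0] + x[3]*x[1] + x[4]*x[2] = 6
  r_xx[-1] = x[1]*x[0] + x[2]*x[1] + x[3]*x[2] + x[4]*x[3] = 5
  r_xx[0] = x[0]*x[0] + x[1]*x[1] + x[2]*x[2] + x[3]*x[3] + x[4]*x[4] = 28
  r_xx[1] = x[0]*x[1] + x[1]*x[2] + x[2]*x[3] + x[3]*x[4] = 5
  r_xx[2] = x[0]*x[2] + x[1]*x[3] + x[2]*x[4] = 6
  r_xx[3] = x[0]*x[3] + x[1]*x[4] = 11
  r_xx[4] = x[0]*x[4] = -4
r_xx = [-4, 11, 6, 5, 28, 5, 6, 11, -4]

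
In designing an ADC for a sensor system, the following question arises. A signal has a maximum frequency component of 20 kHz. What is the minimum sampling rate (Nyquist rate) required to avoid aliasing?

By the Nyquist-Shannon sampling theorem,
the minimum sampling rate (Nyquist rate) must be at least 2 * f_max.
Nyquist rate = 2 * 20 kHz = 40 kHz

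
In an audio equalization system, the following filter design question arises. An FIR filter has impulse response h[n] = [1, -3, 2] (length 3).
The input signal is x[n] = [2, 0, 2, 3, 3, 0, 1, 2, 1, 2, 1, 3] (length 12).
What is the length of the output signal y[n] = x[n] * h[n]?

For linear convolution, the output length is:
len(y) = len(x) + len(h) - 1 = 12 + 3 - 1 = 14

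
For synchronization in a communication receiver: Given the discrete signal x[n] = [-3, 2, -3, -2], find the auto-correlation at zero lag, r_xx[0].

The auto-correlation at zero lag r_xx[0] equals the signal energy.
r_xx[0] = sum of x[n]^2 = (-3)^2 + 2^2 + (-3)^2 + (-2)^2
= 9 + 4 + 9 + 4 = 26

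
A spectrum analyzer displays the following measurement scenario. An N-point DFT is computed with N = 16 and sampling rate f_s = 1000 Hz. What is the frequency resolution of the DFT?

DFT frequency resolution = f_s / N
= 1000 / 16 = 125/2 Hz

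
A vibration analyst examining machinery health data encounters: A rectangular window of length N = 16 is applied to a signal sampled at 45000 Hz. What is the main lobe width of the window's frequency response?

For a rectangular window of length N,
the main lobe width in frequency is 2*f_s/N.
= 2*45000/16 = 5625 Hz
This determines the minimum frequency separation for resolving two sinusoids.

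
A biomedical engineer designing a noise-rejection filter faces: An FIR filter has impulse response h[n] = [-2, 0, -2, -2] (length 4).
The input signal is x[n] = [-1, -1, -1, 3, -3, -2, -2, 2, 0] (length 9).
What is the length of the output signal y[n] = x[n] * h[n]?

For linear convolution, the output length is:
len(y) = len(x) + len(h) - 1 = 9 + 4 - 1 = 12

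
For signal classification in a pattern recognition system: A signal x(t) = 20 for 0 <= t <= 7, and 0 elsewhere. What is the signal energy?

Energy = integral of |x(t)|^2 dt over the signal duration
= 20^2 * 7 = 400 * 7 = 2800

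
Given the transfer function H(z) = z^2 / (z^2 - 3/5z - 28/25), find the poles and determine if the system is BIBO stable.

Poles are roots of the denominator: z^2 - 3/5z - 28/25 = 0.
Quadratic formula: z = [-(-3/5) +/- sqrt((-3/5)^2 - 4*(-28/25))] / 2
Discriminant = 9/25 + 112/25 = 121/25; sqrt = 11/5.
z = (3/5 +/- 11/5) / 2 => z = 7/5 or z = -4/5.
|p1| = 7/5, |p2| = 4/5.
For BIBO stability, all poles must lie inside the unit circle (|p| < 1).
System is UNSTABLE since at least one |p| >= 1.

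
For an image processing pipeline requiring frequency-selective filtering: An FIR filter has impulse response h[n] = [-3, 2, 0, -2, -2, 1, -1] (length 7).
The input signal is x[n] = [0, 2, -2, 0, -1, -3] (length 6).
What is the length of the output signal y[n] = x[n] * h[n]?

For linear convolution, the output length is:
len(y) = len(x) + len(h) - 1 = 6 + 7 - 1 = 12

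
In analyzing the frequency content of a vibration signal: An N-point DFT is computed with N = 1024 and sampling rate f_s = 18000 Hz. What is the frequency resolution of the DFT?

DFT frequency resolution = f_s / N
= 18000 / 1024 = 1125/64 Hz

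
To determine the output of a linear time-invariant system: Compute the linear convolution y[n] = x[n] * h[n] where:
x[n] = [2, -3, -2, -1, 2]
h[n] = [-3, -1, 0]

y[n] = sum_k x[k]*h[n-k]. Output length = len(x) + len(h) - 1 = 5 + 3 - 1 = 7.
y[0] = 2*-3 = -6
y[1] = -3*-3 + 2*-1 = 7
y[2] = -2*-3 + -3*-1 + 2*0 = 9
y[3] = -1*-3 + -2*-1 + -3*0 = 5
y[4] = 2*-3 + -1*-1 + -2*0 = -5
y[5] = 2*-1 + -1*0 = -2
y[6] = 2*0 = 0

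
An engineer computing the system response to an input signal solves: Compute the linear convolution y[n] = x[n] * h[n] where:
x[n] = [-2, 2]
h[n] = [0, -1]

y[n] = sum_k x[k]*h[n-k]. Output length = len(x) + len(h) - 1 = 2 + 2 - 1 = 3.
y[0] = -2*0 = 0
y[1] = 2*0 + -2*-1 = 2
y[2] = 2*-1 = -2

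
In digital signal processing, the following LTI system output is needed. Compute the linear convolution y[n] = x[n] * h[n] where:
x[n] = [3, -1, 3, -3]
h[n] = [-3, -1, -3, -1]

y[n] = sum_k x[k]*h[n-k]. Output length = len(x) + len(h) - 1 = 4 + 4 - 1 = 7.
y[0] = 3*-3 = -9
y[1] = -1*-3 + 3*-1 = 0
y[2] = 3*-3 + -1*-1 + 3*-3 = -17
y[3] = -3*-3 + 3*-1 + -1*-3 + 3*-1 = 6
y[4] = -3*-1 + 3*-3 + -1*-1 = -5
y[5] = -3*-3 + 3*-1 = 6
y[6] = -3*-1 = 3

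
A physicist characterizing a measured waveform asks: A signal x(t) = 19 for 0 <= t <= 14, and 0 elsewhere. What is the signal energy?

Energy = integral of |x(t)|^2 dt over the signal duration
= 19^2 * 14 = 361 * 14 = 5054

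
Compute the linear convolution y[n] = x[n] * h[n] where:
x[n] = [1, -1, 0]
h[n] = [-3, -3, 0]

y[n] = sum_k x[k]*h[n-k]. Output length = len(x) + len(h) - 1 = 3 + 3 - 1 = 5.
y[0] = 1*-3 = -3
y[1] = -1*-3 + 1*-3 = 0
y[2] = 0*-3 + -1*-3 + 1*0 = 3
y[3] = 0*-3 + -1*0 = 0
y[4] = 0*0 = 0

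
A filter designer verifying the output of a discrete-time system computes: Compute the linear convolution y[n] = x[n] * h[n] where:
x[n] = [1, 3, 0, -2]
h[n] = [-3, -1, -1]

y[n] = sum_k x[k]*h[n-k]. Output length = len(x) + len(h) - 1 = 4 + 3 - 1 = 6.
y[0] = 1*-3 = -3
y[1] = 3*-3 + 1*-1 = -10
y[2] = 0*-3 + 3*-1 + 1*-1 = -4
y[3] = -2*-3 + 0*-1 + 3*-1 = 3
y[4] = -2*-1 + 0*-1 = 2
y[5] = -2*-1 = 2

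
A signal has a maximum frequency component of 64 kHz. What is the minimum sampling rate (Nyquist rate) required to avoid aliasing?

By the Nyquist-Shannon sampling theorem,
the minimum sampling rate (Nyquist rate) must be at least 2 * f_max.
Nyquist rate = 2 * 64 kHz = 128 kHz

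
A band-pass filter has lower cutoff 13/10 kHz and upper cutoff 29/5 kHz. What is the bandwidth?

Bandwidth = f_high - f_low
= 29/5 kHz - 13/10 kHz = 9/2 kHz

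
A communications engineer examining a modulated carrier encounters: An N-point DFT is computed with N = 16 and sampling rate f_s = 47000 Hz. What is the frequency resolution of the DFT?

DFT frequency resolution = f_s / N
= 47000 / 16 = 5875/2 Hz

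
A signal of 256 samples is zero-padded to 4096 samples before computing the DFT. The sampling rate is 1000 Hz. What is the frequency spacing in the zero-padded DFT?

Original DFT: N = 256, resolution = f_s/N = 1000/256 = 125/32 Hz
Zero-padded DFT: N = 4096, resolution = f_s/N = 1000/4096 = 125/512 Hz
Zero-padding interpolates the spectrum (finer frequency grid)
but does NOT improve the true spectral resolution (ability to resolve close frequencies).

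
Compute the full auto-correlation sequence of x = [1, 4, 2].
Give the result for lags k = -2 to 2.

r_xx[k] = sum_m x[m]*x[m+k], indexed from 0, for k = -2 to 2:
  r_xx[-2] = x[2]*x[0] = 2
  r_xx[-1] = x[1]*x[0] + x[2]*x[1] = 12
  r_xx[0] = x[0]*x[0] + x[1]*x[1] + x[2]*x[2] = 21
  r_xx[1] = x[0]*x[1] + x[1]*x[2] = 12
  r_xx[2] = x[0]*x[2] = 2
r_xx = [2, 12, 21, 12, 2]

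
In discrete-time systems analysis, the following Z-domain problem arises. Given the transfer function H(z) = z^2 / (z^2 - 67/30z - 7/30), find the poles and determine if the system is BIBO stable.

Poles are roots of the denominator: z^2 - 67/30z - 7/30 = 0.
Quadratic formula: z = [-(-67/30) +/- sqrt((-67/30)^2 - 4*(-7/30))] / 2
Discriminant = 4489/900 + 14/15 = 5329/900; sqrt = 73/30.
z = (67/30 +/- 73/30) / 2 => z = 7/3 or z = -1/10.
|p1| = 7/3, |p2| = 1/10.
For BIBO stability, all poles must lie inside the unit circle (|p| < 1).
System is UNSTABLE since at least one |p| >= 1.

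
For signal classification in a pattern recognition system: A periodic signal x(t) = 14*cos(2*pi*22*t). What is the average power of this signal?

Average power of A*cos(wt) is A^2/2.
P = 14^2 / 2 = 196/2 = 98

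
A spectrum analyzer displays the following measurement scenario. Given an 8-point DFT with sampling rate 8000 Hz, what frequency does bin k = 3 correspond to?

The frequency of DFT bin k is: f_k = k * f_s / N
f_3 = 3 * 8000 / 8 = 3000 Hz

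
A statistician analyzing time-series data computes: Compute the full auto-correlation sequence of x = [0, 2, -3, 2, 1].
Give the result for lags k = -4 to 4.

r_xx[k] = sum_m x[m]*x[m+k], indexed from 0, for k = -4 to 4:
  r_xx[-4] = x[4]*x[0] = 0
  r_xx[-3] = x[3]*x[0] + x[4]*x[1] = 2
  r_xx[-2] = x[2]*x[0] + x[3]*x[1] + x[4]*x[2] = 1
  r_xx[-1] = x[1]*x[0] + x[2]*x[1] + x[3]*x[2] + x[4]*x[3] = -10
  r_xx[0] = x[0]*x[0] + x[1]*x[1] + x[2]*x[2] + x[3]*x[3] + x[4]*x[4] = 18
  r_xx[1] = x[0]*x[1] + x[1]*x[2] + x[2]*x[3] + x[3]*x[4] = -10
  r_xx[2] = x[0]*x[2] + x[1]*x[3] + x[2]*x[4] = 1
  r_xx[3] = x[0]*x[3] + x[1]*x[4] = 2
  r_xx[4] = x[0]*x[4] = 0
r_xx = [0, 2, 1, -10, 18, -10, 1, 2, 0]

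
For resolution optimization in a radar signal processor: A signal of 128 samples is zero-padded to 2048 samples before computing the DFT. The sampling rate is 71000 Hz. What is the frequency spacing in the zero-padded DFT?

Original DFT: N = 128, resolution = f_s/N = 71000/128 = 8875/16 Hz
Zero-padded DFT: N = 2048, resolution = f_s/N = 71000/2048 = 8875/256 Hz
Zero-padding interpolates the spectrum (finer frequency grid)
but does NOT improve the true spectral resolution (ability to resolve close frequencies).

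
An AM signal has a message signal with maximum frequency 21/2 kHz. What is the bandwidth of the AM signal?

In AM (double-sideband), the bandwidth is twice the message frequency.
BW = 2 * f_m = 2 * 21/2 kHz = 21 kHz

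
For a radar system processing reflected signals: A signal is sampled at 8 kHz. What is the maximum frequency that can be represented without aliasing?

The maximum frequency that can be represented without aliasing
is the Nyquist frequency: f_max = f_s / 2 = 8 kHz / 2 = 4 kHz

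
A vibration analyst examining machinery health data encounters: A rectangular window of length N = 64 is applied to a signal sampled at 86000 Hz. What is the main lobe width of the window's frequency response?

For a rectangular window of length N,
the main lobe width in frequency is 2*f_s/N.
= 2*86000/64 = 5375/2 Hz
This determines the minimum frequency separation for resolving two sinusoids.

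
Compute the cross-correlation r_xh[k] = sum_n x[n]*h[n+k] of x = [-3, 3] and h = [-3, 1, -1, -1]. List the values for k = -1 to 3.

Both sequences indexed from 0 and zero outside their support.
Lags with overlap: k = -1 to 3.
  r_xh[-1] = x[1]*h[0] = -9
  r_xh[0] = x[0]*h[0] + x[1]*h[1] = 12
  r_xh[1] = x[0]*h[1] + x[1]*h[2] = -6
  r_xh[2] = x[0]*h[2] + x[1]*h[3] = 0
  r_xh[3] = x[0]*h[3] = 3
r_xh = [-9, 12, -6, 0, 3] (for k = -1, ..., 3)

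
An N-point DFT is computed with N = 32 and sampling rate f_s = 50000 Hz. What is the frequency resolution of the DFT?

DFT frequency resolution = f_s / N
= 50000 / 32 = 3125/2 Hz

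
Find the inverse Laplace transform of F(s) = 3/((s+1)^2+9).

Standard pair: w/((s+a)^2+w^2) <-> e^(-at)*sin(wt)*u(t)
With a=1, w=3: f(t) = e^(-t)*sin(3t)*u(t)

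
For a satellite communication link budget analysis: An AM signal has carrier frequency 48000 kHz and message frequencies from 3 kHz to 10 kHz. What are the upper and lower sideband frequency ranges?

Upper sideband (USB) = fc + [fm_low, fm_high] = 48000 + [3, 10] = [48003, 48010] kHz
Lower sideband (LSB) = fc - [fm_high, fm_low] = 48000 - [10, 3] = [47990, 47997] kHz
Total occupied spectrum: 47990 kHz to 48010 kHz (plus carrier at 48000 kHz)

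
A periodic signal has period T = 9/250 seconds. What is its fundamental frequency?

The fundamental frequency is the reciprocal of the period.
f = 1/T = 1/(9/250) = 250/9 Hz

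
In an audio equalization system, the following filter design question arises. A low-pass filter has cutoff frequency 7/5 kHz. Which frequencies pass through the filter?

A low-pass filter passes all frequencies below the cutoff frequency 7/5 kHz and attenuates higher frequencies.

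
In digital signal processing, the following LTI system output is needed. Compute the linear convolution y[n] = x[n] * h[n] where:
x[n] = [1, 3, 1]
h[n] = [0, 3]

y[n] = sum_k x[k]*h[n-k]. Output length = len(x) + len(h) - 1 = 3 + 2 - 1 = 4.
y[0] = 1*0 = 0
y[1] = 3*0 + 1*3 = 3
y[2] = 1*0 + 3*3 = 9
y[3] = 1*3 = 3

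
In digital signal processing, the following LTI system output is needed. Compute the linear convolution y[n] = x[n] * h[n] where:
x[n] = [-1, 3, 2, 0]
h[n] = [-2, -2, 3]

y[n] = sum_k x[k]*h[n-k]. Output length = len(x) + len(h) - 1 = 4 + 3 - 1 = 6.
y[0] = -1*-2 = 2
y[1] = 3*-2 + -1*-2 = -4
y[2] = 2*-2 + 3*-2 + -1*3 = -13
y[3] = 0*-2 + 2*-2 + 3*3 = 5
y[4] = 0*-2 + 2*3 = 6
y[5] = 0*3 = 0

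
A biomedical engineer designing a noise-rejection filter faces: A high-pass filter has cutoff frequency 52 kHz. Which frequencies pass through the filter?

A high-pass filter passes all frequencies above the cutoff frequency 52 kHz and attenuates lower frequencies.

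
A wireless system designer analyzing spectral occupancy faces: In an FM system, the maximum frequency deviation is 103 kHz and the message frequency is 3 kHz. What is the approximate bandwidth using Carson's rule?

Carson's rule: BW = 2*(delta_f + f_m)
= 2*(103 + 3) kHz = 212 kHz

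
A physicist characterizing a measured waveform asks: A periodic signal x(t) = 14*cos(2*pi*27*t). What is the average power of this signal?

Average power of A*cos(wt) is A^2/2.
P = 14^2 / 2 = 196/2 = 98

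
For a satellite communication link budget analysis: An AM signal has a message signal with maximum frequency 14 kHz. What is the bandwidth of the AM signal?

In AM (double-sideband), the bandwidth is twice the message frequency.
BW = 2 * f_m = 2 * 14 kHz = 28 kHz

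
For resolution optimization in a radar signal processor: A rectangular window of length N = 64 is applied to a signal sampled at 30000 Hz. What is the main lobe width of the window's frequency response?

For a rectangular window of length N,
the main lobe width in frequency is 2*f_s/N.
= 2*30000/64 = 1875/2 Hz
This determines the minimum frequency separation for resolving two sinusoids.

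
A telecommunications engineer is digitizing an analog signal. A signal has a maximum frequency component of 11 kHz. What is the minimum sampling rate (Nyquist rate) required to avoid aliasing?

By the Nyquist-Shannon sampling theorem,
the minimum sampling rate (Nyquist rate) must be at least 2 * f_max.
Nyquist rate = 2 * 11 kHz = 22 kHz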